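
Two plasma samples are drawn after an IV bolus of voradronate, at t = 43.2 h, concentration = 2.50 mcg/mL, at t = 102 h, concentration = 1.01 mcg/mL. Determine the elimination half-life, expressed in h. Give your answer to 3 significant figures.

45.0 h

k = ln(C₁/C₂) / (t₂ − t₁) = ln(2.50/1.01) / (102 − 43.2)
  = 0.9063 / 58.80 = 0.01541 h⁻¹
t½ = ln2 / k = 0.693147 / 0.01541 = 44.98 h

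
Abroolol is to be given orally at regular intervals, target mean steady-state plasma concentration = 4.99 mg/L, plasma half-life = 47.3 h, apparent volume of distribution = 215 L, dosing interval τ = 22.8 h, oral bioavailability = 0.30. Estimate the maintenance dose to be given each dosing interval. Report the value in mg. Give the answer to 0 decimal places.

k = ln2 / t½ = 0.693147 / 47.3 = 0.01465 h⁻¹
CL = k × Vd = 0.01465 × 215 = 3.150 L/h
At steady state, F × (Dose/τ) = Css × CL.
Dose = Css × CL × τ / F = 4.99 × 3.150 × 22.8 / 0.30 = 1195 mg

1195 mg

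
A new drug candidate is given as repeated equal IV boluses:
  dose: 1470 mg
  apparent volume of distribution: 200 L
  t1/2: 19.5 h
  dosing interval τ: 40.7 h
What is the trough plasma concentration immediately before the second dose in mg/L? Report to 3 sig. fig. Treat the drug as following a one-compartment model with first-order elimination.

C₀ per dose = Dose / Vd = 1470 / 200 = 7.350 mg/L
k = ln2 / t½ = 0.693147 / 19.5 = 0.03555 h⁻¹
Fraction remaining after one interval: r = e^(−kτ) = e^(−0.03555 × 40.7) = 0.2353
Before dose 2, 1 dose has been given (aged 1τ).
C_trough = C₀ × r = 7.350 × 0.2353 = 1.729 mg/L

1.73 mg/L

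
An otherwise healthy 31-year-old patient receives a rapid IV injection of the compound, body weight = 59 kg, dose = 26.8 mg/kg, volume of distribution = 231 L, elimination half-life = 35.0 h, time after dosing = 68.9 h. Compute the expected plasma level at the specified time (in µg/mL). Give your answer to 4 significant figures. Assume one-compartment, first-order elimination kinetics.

Total dose = 26.8 × 59 = 1581 mg
C₀ = Dose / Vd = 1581 / 231 = 6.844 mg/L
k = ln2 / t½ = 0.693147 / 35.0 = 0.01980 h⁻¹
C = C₀ · e^(−k·t) = 6.844 × e^(−0.01980 × 68.9)
  = 6.844 × 0.2556 = 1.749 mg/L
(1.749 mg/L = 1.749 µg/mL)

1.749 µg/mL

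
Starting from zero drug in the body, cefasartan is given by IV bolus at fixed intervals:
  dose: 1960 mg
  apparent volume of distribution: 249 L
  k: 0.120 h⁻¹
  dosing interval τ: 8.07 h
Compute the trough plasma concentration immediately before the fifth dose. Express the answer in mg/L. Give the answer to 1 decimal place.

4.7 mg/L

C₀ per dose = Dose / Vd = 1960 / 249 = 7.871 mg/L
Fraction remaining after one interval: r = e^(−kτ) = e^(−0.1200 × 8.07) = 0.3797
Before dose 5, 4 doses have been given (aged 1τ, 2τ, 3τ, 4τ).
C_trough = C₀ × (r + r² + … + r^4) = C₀ × r(1−r^4)/(1−r)
        = 7.871 × 0.3797 × (1 − 0.02079) / (1 − 0.3797) = 4.718 mg/L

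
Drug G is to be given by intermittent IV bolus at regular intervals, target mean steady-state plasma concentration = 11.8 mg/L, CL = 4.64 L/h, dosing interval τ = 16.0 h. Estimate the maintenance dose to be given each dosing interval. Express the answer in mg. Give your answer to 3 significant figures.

876 mg

At steady state, Dose/τ = Css × CL.
Dose = Css × CL × τ = 11.8 × 4.640 × 16.0 = 876.0 mg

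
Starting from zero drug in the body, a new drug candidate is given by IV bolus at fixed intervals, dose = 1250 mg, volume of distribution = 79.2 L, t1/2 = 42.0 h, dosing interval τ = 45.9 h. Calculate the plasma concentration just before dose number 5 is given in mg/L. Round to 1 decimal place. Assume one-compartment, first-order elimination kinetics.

13.3 mg/L

C₀ per dose = Dose / Vd = 1250 / 79.2 = 15.78 mg/L
k = ln2 / t½ = 0.693147 / 42.0 = 0.01650 h⁻¹
Fraction remaining after one interval: r = e^(−kτ) = e^(−0.01650 × 45.9) = 0.4689
Before dose 5, 4 doses have been given (aged 1τ, 2τ, 3τ, 4τ).
C_trough = C₀ × (r + r² + … + r^4) = C₀ × r(1−r^4)/(1−r)
        = 15.78 × 0.4689 × (1 − 0.04834) / (1 − 0.4689) = 13.26 mg/L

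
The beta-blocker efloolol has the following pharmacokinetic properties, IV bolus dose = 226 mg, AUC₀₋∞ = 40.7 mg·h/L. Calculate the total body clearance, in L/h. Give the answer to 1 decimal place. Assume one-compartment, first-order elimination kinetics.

5.6 L/h

CL = Dose / AUC = 226 / 40.7 = 5.553 L/h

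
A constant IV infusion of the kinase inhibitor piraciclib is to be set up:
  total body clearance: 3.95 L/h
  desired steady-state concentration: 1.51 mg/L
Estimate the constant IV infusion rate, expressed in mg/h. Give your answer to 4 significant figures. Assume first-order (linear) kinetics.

5.965 mg/h

At steady state, infusion rate R₀ = Css × CL = 1.51 × 3.950 = 5.965 mg/h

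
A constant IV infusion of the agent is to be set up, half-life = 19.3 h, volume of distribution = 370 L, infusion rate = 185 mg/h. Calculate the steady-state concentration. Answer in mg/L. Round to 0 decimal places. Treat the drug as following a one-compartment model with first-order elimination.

14 mg/L

k = ln2 / t½ = 0.693147 / 19.3 = 0.03591 h⁻¹
CL = k × Vd = 0.03591 × 370 = 13.29 L/h
At steady state Css = R₀ / CL = 185 / 13.29 = 13.92 mg/L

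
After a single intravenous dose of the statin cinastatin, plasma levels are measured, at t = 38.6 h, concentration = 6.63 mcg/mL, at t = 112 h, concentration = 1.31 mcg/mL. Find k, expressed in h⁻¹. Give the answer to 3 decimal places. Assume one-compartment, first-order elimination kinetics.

0.022 h⁻¹

k = ln(C₁/C₂) / (t₂ − t₁) = ln(6.63/1.31) / (112 − 38.6)
  = 1.622 / 73.40 = 0.02210 h⁻¹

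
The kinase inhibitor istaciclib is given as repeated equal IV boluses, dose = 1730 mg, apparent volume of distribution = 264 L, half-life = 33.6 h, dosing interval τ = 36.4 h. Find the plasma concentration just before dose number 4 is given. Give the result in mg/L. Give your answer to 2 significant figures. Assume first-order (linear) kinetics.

C₀ per dose = Dose / Vd = 1730 / 264 = 6.553 mg/L
k = ln2 / t½ = 0.693147 / 33.6 = 0.02063 h⁻¹
Fraction remaining after one interval: r = e^(−kτ) = e^(−0.02063 × 36.4) = 0.4719
Before dose 4, 3 doses have been given (aged 1τ, 2τ, 3τ).
C_trough = C₀ × (r + r² + … + r^3) = C₀ × r(1−r^3)/(1−r)
        = 6.553 × 0.4719 × (1 − 0.1051) / (1 − 0.4719) = 5.240 mg/L

5.2 mg/L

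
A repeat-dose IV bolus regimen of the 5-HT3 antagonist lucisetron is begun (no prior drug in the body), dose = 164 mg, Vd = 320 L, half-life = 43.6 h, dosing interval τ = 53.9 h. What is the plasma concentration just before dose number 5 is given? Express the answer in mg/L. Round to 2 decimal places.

0.37 mg/L

C₀ per dose = Dose / Vd = 164 / 320 = 0.5125 mg/L
k = ln2 / t½ = 0.693147 / 43.6 = 0.01590 h⁻¹
Fraction remaining after one interval: r = e^(−kτ) = e^(−0.01590 × 53.9) = 0.4244
Before dose 5, 4 doses have been given (aged 1τ, 2τ, 3τ, 4τ).
C_trough = C₀ × (r + r² + … + r^4) = C₀ × r(1−r^4)/(1−r)
        = 0.5125 × 0.4244 × (1 − 0.03244) / (1 − 0.4244) = 0.3656 mg/L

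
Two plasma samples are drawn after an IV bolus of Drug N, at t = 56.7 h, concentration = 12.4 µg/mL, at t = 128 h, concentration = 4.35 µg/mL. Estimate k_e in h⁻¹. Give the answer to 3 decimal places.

0.015 h⁻¹

k = ln(C₁/C₂) / (t₂ − t₁) = ln(12.4/4.35) / (128 − 56.7)
  = 1.048 / 71.30 = 0.01470 h⁻¹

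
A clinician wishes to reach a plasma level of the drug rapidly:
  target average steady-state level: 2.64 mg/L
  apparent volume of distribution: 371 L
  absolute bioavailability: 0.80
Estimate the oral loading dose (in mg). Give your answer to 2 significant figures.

1200 mg

LD = Css × Vd / F = 2.64 × 371 / 0.80 = 1224 mg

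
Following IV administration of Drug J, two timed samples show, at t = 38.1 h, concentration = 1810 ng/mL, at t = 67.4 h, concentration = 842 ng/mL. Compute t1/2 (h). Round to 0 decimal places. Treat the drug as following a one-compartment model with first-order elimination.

k = ln(C₁/C₂) / (t₂ − t₁) = ln(1810/842) / (67.4 − 38.1)
  = 0.7653 / 29.30 = 0.02612 h⁻¹
t½ = ln2 / k = 0.693147 / 0.02612 = 26.54 h

27 h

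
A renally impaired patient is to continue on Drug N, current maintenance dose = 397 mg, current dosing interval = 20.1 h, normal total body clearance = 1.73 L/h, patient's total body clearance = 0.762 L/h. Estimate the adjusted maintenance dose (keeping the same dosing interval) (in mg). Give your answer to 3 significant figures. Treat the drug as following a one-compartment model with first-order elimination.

175 mg

To keep the same average steady-state level, dosing rate must scale with clearance.
CL ratio = 0.762 / 1.73 = 0.4405
New dose (same interval) = 397 × 0.4405 = 174.9 mg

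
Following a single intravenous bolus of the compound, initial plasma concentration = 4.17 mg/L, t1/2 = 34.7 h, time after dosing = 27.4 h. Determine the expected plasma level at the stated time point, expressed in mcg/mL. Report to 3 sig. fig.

k = ln2 / t½ = 0.693147 / 34.7 = 0.01998 h⁻¹
C = C₀ · e^(−k·t) = 4.170 × e^(−0.01998 × 27.4)
  = 4.170 × 0.5784 = 2.412 mg/L
(2.412 mg/L = 2.412 mcg/mL)

2.41 mcg/mL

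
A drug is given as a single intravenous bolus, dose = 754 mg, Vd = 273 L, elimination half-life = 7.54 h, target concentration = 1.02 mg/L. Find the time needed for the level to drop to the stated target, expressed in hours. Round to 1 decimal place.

C₀ = Dose / Vd = 754.0 / 273 = 2.762 mg/L
k = ln2 / t½ = 0.693147 / 7.54 = 0.09193 h⁻¹
t = ln(C₀ / C) / k = ln(2.762 / 1.02) / 0.09193
  = ln(2.708) / 0.09193 = 0.9962 / 0.09193 = 10.84 h

10.8 h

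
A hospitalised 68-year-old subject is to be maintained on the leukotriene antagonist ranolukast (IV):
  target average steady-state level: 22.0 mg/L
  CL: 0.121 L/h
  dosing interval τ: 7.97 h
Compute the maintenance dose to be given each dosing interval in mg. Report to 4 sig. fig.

21.22 mg

At steady state, Dose/τ = Css × CL.
Dose = Css × CL × τ = 22.0 × 0.1210 × 7.97 = 21.22 mg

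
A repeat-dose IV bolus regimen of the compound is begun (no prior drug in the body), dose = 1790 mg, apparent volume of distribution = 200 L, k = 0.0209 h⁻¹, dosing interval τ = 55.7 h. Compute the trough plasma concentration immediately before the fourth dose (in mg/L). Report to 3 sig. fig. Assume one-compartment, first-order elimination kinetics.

C₀ per dose = Dose / Vd = 1790 / 200 = 8.950 mg/L
Fraction remaining after one interval: r = e^(−kτ) = e^(−0.02090 × 55.7) = 0.3122
Before dose 4, 3 doses have been given (aged 1τ, 2τ, 3τ).
C_trough = C₀ × (r + r² + … + r^3) = C₀ × r(1−r^3)/(1−r)
        = 8.950 × 0.3122 × (1 − 0.03043) / (1 − 0.3122) = 3.939 mg/L

3.94 mg/L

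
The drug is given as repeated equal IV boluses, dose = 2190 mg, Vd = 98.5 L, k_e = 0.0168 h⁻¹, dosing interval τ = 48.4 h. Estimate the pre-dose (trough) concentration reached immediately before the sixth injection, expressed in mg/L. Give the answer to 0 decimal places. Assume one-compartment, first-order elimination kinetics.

17 mg/L

C₀ per dose = Dose / Vd = 2190 / 98.5 = 22.23 mg/L
Fraction remaining after one interval: r = e^(−kτ) = e^(−0.01680 × 48.4) = 0.4435
Before dose 6, 5 doses have been given (aged 1τ, 2τ, 3τ, 4τ, 5τ).
C_trough = C₀ × (r + r² + … + r^5) = C₀ × r(1−r^5)/(1−r)
        = 22.23 × 0.4435 × (1 − 0.01716) / (1 − 0.4435) = 17.41 mg/L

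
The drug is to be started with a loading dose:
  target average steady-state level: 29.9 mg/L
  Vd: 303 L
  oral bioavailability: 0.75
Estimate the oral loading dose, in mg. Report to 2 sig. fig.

LD = Css × Vd / F = 29.9 × 303 / 0.75 = 12080 mg

12000 mg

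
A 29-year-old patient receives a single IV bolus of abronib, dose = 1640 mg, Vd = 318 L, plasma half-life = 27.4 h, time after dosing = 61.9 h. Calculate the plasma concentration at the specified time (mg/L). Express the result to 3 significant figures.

1.08 mg/L

C₀ = Dose / Vd = 1640 / 318 = 5.157 mg/L
k = ln2 / t½ = 0.693147 / 27.4 = 0.02530 h⁻¹
C = C₀ · e^(−k·t) = 5.157 × e^(−0.02530 × 61.9)
  = 5.157 × 0.2089 = 1.077 mg/L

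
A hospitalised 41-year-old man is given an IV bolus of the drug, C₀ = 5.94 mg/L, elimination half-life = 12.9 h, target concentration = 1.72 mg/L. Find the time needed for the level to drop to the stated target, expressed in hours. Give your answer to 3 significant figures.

k = ln2 / t½ = 0.693147 / 12.9 = 0.05373 h⁻¹
t = ln(C₀ / C) / k = ln(5.940 / 1.72) / 0.05373
  = ln(3.453) / 0.05373 = 1.239 / 0.05373 = 23.06 h

23.1 h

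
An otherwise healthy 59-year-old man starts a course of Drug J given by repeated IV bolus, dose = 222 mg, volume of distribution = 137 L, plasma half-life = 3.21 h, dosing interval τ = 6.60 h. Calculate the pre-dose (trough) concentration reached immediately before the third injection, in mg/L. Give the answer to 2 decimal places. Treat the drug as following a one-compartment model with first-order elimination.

0.48 mg/L

C₀ per dose = Dose / Vd = 222 / 137 = 1.620 mg/L
k = ln2 / t½ = 0.693147 / 3.21 = 0.2159 h⁻¹
Fraction remaining after one interval: r = e^(−kτ) = e^(−0.2159 × 6.60) = 0.2405
Before dose 3, 2 doses have been given (aged 1τ, 2τ).
C_trough = C₀ × (r + r²) = 1.620 × (0.2405 + 0.05784) = 0.4833 mg/L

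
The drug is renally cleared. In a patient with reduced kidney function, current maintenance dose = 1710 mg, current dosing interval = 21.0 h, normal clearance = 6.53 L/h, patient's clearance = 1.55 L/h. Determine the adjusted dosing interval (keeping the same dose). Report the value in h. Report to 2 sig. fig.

88 h

To keep the same average steady-state level, dosing rate must scale with clearance.
CL ratio = 1.55 / 6.53 = 0.2374
New interval (same dose) = 21.0 / 0.2374 = 88.46 h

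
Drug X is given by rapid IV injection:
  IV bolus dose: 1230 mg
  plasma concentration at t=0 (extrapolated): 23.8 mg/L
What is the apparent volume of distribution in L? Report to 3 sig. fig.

Vd = Dose / C₀ = 1230 / 23.8 = 51.68 L

51.7 L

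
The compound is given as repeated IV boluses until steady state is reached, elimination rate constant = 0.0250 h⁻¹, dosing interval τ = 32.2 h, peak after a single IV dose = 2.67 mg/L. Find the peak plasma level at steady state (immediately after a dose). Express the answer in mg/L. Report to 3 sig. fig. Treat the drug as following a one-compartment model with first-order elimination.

e^(−kτ) = e^(−0.02500 × 32.2) = 0.4471
Accumulation ratio R = 1 / (1 − e^(−kτ)) = 1 / (1 − 0.4471) = 1.809
Steady-state peak = C₀ × R = 2.67 × 1.809 = 4.830 mg/L

4.83 mg/L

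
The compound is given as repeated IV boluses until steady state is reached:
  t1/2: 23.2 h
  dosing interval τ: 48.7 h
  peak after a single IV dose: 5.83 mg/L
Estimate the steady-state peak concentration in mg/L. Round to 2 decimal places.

7.60 mg/L

k = ln2 / t½ = 0.693147 / 23.2 = 0.02988 h⁻¹
e^(−kτ) = e^(−0.02988 × 48.7) = 0.2334
Accumulation ratio R = 1 / (1 − e^(−kτ)) = 1 / (1 − 0.2334) = 1.304
Steady-state peak = C₀ × R = 5.83 × 1.304 = 7.602 mg/L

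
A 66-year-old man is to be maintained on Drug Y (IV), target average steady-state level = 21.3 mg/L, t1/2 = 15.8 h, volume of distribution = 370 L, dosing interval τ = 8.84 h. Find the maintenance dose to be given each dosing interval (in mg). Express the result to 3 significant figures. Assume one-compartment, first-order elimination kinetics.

k = ln2 / t½ = 0.693147 / 15.8 = 0.04387 h⁻¹
CL = k × Vd = 0.04387 × 370 = 16.23 L/h
At steady state, Dose/τ = Css × CL.
Dose = Css × CL × τ = 21.3 × 16.23 × 8.84 = 3056 mg

3060 mg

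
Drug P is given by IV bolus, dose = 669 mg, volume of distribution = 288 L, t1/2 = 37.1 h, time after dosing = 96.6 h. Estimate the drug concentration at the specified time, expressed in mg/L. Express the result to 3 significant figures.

0.382 mg/L

C₀ = Dose / Vd = 669.0 / 288 = 2.323 mg/L
k = ln2 / t½ = 0.693147 / 37.1 = 0.01868 h⁻¹
C = C₀ · e^(−k·t) = 2.323 × e^(−0.01868 × 96.6)
  = 2.323 × 0.1646 = 0.3824 mg/L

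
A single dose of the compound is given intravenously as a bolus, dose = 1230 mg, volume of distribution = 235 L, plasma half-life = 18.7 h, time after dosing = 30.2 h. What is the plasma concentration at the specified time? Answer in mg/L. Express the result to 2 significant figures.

C₀ = Dose / Vd = 1230 / 235 = 5.234 mg/L
k = ln2 / t½ = 0.693147 / 18.7 = 0.03707 h⁻¹
C = C₀ · e^(−k·t) = 5.234 × e^(−0.03707 × 30.2)
  = 5.234 × 0.3264 = 1.708 mg/L

1.7 mg/L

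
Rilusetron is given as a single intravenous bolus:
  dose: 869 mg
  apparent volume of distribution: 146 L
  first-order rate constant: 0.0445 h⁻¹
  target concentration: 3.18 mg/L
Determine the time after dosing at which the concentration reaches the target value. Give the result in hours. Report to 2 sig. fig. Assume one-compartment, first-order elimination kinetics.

C₀ = Dose / Vd = 869.0 / 146 = 5.952 mg/L
t = ln(C₀ / C) / k = ln(5.952 / 3.18) / 0.04450
  = ln(1.872) / 0.04450 = 0.6270 / 0.04450 = 14.09 h

14 h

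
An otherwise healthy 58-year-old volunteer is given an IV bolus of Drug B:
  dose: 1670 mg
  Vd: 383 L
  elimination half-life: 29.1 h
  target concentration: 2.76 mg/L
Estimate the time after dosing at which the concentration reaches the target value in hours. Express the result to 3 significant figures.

C₀ = Dose / Vd = 1670 / 383 = 4.360 mg/L
k = ln2 / t½ = 0.693147 / 29.1 = 0.02382 h⁻¹
t = ln(C₀ / C) / k = ln(4.360 / 2.76) / 0.02382
  = ln(1.580) / 0.02382 = 0.4574 / 0.02382 = 19.20 h

19.2 h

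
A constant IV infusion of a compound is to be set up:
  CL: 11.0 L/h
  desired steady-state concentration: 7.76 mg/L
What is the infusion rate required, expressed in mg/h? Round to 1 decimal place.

85.4 mg/h

At steady state, infusion rate R₀ = Css × CL = 7.76 × 11.00 = 85.36 mg/h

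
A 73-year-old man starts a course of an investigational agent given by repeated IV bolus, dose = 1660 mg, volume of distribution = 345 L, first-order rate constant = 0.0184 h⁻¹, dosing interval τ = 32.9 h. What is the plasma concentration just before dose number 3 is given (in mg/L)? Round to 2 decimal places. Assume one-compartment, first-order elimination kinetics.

C₀ per dose = Dose / Vd = 1660 / 345 = 4.812 mg/L
Fraction remaining after one interval: r = e^(−kτ) = e^(−0.01840 × 32.9) = 0.5459
Before dose 3, 2 doses have been given (aged 1τ, 2τ).
C_trough = C₀ × (r + r²) = 4.812 × (0.5459 + 0.2980) = 4.061 mg/L

4.06 mg/L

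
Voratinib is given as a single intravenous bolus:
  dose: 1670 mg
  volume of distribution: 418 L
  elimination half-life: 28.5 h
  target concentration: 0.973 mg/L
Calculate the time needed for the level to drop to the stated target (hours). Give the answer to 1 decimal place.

58.1 h

C₀ = Dose / Vd = 1670 / 418 = 3.995 mg/L
k = ln2 / t½ = 0.693147 / 28.5 = 0.02432 h⁻¹
t = ln(C₀ / C) / k = ln(3.995 / 0.973) / 0.02432
  = ln(4.106) / 0.02432 = 1.412 / 0.02432 = 58.06 h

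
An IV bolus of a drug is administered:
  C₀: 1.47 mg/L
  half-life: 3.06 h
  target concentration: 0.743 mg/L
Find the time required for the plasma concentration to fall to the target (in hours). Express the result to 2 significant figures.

3.0 h

k = ln2 / t½ = 0.693147 / 3.06 = 0.2265 h⁻¹
t = ln(C₀ / C) / k = ln(1.470 / 0.743) / 0.2265
  = ln(1.978) / 0.2265 = 0.6821 / 0.2265 = 3.011 h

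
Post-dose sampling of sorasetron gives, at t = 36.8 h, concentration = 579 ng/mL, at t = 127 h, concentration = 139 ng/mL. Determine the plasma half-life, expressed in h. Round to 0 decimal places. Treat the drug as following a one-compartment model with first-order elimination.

44 h

k = ln(C₁/C₂) / (t₂ − t₁) = ln(579/139) / (127 − 36.8)
  = 1.427 / 90.20 = 0.01582 h⁻¹
t½ = ln2 / k = 0.693147 / 0.01582 = 43.81 h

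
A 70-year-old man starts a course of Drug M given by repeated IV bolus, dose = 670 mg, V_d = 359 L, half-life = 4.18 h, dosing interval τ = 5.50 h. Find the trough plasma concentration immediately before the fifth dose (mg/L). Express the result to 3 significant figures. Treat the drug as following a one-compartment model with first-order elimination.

C₀ per dose = Dose / Vd = 670 / 359 = 1.866 mg/L
k = ln2 / t½ = 0.693147 / 4.18 = 0.1658 h⁻¹
Fraction remaining after one interval: r = e^(−kτ) = e^(−0.1658 × 5.50) = 0.4018
Before dose 5, 4 doses have been given (aged 1τ, 2τ, 3τ, 4τ).
C_trough = C₀ × (r + r² + … + r^4) = C₀ × r(1−r^4)/(1−r)
        = 1.866 × 0.4018 × (1 − 0.02606) / (1 − 0.4018) = 1.221 mg/L

1.22 mg/L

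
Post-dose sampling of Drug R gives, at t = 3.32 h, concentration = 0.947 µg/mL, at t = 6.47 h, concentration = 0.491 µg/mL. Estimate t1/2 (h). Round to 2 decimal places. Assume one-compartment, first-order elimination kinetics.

k = ln(C₁/C₂) / (t₂ − t₁) = ln(0.947/0.491) / (6.47 − 3.32)
  = 0.6569 / 3.150 = 0.2085 h⁻¹
t½ = ln2 / k = 0.693147 / 0.2085 = 3.324 h

3.32 h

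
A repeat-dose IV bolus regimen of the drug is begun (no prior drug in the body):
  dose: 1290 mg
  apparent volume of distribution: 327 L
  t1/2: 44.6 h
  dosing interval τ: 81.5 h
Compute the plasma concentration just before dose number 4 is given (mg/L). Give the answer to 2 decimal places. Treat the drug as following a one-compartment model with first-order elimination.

C₀ per dose = Dose / Vd = 1290 / 327 = 3.945 mg/L
k = ln2 / t½ = 0.693147 / 44.6 = 0.01554 h⁻¹
Fraction remaining after one interval: r = e^(−kτ) = e^(−0.01554 × 81.5) = 0.2818
Before dose 4, 3 doses have been given (aged 1τ, 2τ, 3τ).
C_trough = C₀ × (r + r² + … + r^3) = C₀ × r(1−r^3)/(1−r)
        = 3.945 × 0.2818 × (1 − 0.02238) / (1 − 0.2818) = 1.513 mg/L

1.51 mg/L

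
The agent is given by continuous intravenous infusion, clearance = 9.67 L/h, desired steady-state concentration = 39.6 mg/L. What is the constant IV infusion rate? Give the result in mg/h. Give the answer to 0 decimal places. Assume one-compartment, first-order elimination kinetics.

383 mg/h

At steady state, infusion rate R₀ = Css × CL = 39.6 × 9.670 = 382.9 mg/h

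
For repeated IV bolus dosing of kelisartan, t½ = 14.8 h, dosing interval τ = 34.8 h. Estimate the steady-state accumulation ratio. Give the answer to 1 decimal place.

1.2

k = ln2 / t½ = 0.693147 / 14.8 = 0.04683 h⁻¹
e^(−kτ) = e^(−0.04683 × 34.8) = 0.1960
Accumulation ratio R = 1 / (1 − e^(−kτ)) = 1 / (1 − 0.1960) = 1.244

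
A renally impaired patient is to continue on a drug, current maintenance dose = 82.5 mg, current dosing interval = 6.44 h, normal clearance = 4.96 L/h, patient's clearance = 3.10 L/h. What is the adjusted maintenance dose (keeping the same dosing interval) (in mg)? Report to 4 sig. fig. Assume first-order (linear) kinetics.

51.56 mg

To keep the same average steady-state level, dosing rate must scale with clearance.
CL ratio = 3.10 / 4.96 = 0.6250
New dose (same interval) = 82.5 × 0.6250 = 51.56 mg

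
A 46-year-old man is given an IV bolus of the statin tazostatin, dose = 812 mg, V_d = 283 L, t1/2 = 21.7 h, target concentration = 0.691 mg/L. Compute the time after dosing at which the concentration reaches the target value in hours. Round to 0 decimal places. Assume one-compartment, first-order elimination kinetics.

45 h

C₀ = Dose / Vd = 812.0 / 283 = 2.869 mg/L
k = ln2 / t½ = 0.693147 / 21.7 = 0.03194 h⁻¹
t = ln(C₀ / C) / k = ln(2.869 / 0.691) / 0.03194
  = ln(4.152) / 0.03194 = 1.424 / 0.03194 = 44.58 h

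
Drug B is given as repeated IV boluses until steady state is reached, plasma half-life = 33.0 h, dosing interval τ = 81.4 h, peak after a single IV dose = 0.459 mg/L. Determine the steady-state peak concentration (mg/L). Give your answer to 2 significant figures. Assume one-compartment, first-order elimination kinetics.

0.56 mg/L

k = ln2 / t½ = 0.693147 / 33.0 = 0.02100 h⁻¹
e^(−kτ) = e^(−0.02100 × 81.4) = 0.1810
Accumulation ratio R = 1 / (1 − e^(−kτ)) = 1 / (1 − 0.1810) = 1.221
Steady-state peak = C₀ × R = 0.459 × 1.221 = 0.5604 mg/L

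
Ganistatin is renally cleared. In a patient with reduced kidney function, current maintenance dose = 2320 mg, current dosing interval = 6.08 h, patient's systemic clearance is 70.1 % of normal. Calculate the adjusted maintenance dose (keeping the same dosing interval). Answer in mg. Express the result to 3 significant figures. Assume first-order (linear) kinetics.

1630 mg

To keep the same average steady-state level, dosing rate must scale with clearance.
CL ratio = 70.1 / 100 = 0.7010
New dose (same interval) = 2320 × 0.7010 = 1626 mg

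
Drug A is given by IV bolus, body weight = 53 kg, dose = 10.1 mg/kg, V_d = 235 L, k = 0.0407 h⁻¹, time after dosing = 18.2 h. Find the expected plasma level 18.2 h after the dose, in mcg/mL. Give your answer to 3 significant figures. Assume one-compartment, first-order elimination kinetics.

1.09 mcg/mL

Total dose = 10.1 × 53 = 535.3 mg
C₀ = Dose / Vd = 535.3 / 235 = 2.278 mg/L
C = C₀ · e^(−k·t) = 2.278 × e^(−0.04070 × 18.2)
  = 2.278 × 0.4768 = 1.086 mg/L
(1.086 mg/L = 1.086 mcg/mL)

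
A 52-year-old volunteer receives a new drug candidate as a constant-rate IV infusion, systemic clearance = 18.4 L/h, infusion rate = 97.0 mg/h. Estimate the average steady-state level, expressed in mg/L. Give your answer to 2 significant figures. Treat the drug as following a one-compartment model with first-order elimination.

At steady state Css = R₀ / CL = 97.0 / 18.40 = 5.272 mg/L

5.3 mg/L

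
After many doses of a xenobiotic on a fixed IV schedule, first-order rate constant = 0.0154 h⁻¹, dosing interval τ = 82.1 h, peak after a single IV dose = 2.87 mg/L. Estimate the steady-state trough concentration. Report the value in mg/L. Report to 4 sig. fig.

e^(−kτ) = e^(−0.01540 × 82.1) = 0.2824
Accumulation ratio R = 1 / (1 − e^(−kτ)) = 1 / (1 − 0.2824) = 1.394
Steady-state trough = C₀ × R × e^(−kτ) = 2.87 × 1.394 × 0.2824 = 1.130 mg/L

1.130 mg/L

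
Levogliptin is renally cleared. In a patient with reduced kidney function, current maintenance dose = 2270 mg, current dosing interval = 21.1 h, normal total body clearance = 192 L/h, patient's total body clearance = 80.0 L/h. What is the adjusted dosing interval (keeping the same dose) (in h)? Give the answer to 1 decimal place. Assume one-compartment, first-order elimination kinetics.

To keep the same average steady-state level, dosing rate must scale with clearance.
CL ratio = 80.0 / 192 = 0.4167
New interval (same dose) = 21.1 / 0.4167 = 50.64 h

50.6 h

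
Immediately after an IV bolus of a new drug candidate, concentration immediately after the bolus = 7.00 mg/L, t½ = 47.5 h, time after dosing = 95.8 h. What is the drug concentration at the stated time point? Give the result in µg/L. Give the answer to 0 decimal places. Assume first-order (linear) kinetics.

1730 µg/L

k = ln2 / t½ = 0.693147 / 47.5 = 0.01459 h⁻¹
C = C₀ · e^(−k·t) = 7.000 × e^(−0.01459 × 95.8)
  = 7.000 × 0.2472 = 1.730 mg/L
Convert: 1.730 mg/L × 1000 = 1730 µg/L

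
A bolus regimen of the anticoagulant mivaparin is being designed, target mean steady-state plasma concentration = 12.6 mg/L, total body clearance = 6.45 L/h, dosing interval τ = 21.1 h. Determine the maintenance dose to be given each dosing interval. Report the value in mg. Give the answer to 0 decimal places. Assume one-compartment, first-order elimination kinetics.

At steady state, Dose/τ = Css × CL.
Dose = Css × CL × τ = 12.6 × 6.450 × 21.1 = 1715 mg

1715 mg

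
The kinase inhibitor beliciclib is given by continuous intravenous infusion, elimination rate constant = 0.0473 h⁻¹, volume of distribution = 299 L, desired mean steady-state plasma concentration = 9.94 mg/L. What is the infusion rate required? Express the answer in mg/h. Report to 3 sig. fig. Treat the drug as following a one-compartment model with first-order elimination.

141 mg/h

CL = k × Vd = 0.04730 × 299 = 14.14 L/h
At steady state, infusion rate R₀ = Css × CL = 9.94 × 14.14 = 140.6 mg/h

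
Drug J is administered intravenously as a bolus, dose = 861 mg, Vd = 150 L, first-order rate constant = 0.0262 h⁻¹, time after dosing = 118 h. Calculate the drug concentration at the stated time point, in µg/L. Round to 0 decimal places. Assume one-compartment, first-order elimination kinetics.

C₀ = Dose / Vd = 861.0 / 150 = 5.740 mg/L
C = C₀ · e^(−k·t) = 5.740 × e^(−0.02620 × 118)
  = 5.740 × 0.04543 = 0.2608 mg/L
Convert: 0.2608 mg/L × 1000 = 260.8 µg/L

261 µg/L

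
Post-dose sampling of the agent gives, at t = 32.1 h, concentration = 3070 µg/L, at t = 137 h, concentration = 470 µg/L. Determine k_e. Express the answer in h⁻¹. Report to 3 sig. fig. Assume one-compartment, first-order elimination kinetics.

0.0179 h⁻¹

k = ln(C₁/C₂) / (t₂ − t₁) = ln(3070/470) / (137 − 32.1)
  = 1.877 / 104.9 = 0.01789 h⁻¹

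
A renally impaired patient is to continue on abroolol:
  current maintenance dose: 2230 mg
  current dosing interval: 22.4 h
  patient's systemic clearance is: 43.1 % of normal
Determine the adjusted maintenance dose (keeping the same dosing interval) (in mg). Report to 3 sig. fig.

961 mg

To keep the same average steady-state level, dosing rate must scale with clearance.
CL ratio = 43.1 / 100 = 0.4310
New dose (same interval) = 2230 × 0.4310 = 961.1 mg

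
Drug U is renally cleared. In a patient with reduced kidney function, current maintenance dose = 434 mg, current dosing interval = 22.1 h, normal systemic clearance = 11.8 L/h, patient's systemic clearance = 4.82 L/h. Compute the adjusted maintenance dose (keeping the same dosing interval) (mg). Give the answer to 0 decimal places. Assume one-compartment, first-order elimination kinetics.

To keep the same average steady-state level, dosing rate must scale with clearance.
CL ratio = 4.82 / 11.8 = 0.4085
New dose (same interval) = 434 × 0.4085 = 177.3 mg

177 mg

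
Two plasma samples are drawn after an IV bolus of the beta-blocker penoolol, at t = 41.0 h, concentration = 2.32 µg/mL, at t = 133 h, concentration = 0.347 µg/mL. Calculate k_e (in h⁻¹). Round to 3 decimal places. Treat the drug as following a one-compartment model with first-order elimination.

k = ln(C₁/C₂) / (t₂ − t₁) = ln(2.32/0.347) / (133 − 41.0)
  = 1.900 / 92.00 = 0.02065 h⁻¹

0.021 h⁻¹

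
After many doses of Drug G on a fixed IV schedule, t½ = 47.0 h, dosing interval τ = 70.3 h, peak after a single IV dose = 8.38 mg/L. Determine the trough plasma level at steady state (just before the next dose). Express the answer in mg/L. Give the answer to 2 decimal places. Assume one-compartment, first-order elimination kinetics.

4.60 mg/L

k = ln2 / t½ = 0.693147 / 47.0 = 0.01475 h⁻¹
e^(−kτ) = e^(−0.01475 × 70.3) = 0.3545
Accumulation ratio R = 1 / (1 − e^(−kτ)) = 1 / (1 − 0.3545) = 1.549
Steady-state trough = C₀ × R × e^(−kτ) = 8.38 × 1.549 × 0.3545 = 4.602 mg/L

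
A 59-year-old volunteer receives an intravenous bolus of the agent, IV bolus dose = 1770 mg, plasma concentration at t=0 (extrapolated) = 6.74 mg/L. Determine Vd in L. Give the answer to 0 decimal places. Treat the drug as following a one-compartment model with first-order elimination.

Vd = Dose / C₀ = 1770 / 6.74 = 262.6 L

263 L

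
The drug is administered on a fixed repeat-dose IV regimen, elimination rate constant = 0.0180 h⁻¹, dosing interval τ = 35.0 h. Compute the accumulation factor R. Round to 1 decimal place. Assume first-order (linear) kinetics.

2.1

e^(−kτ) = e^(−0.01800 × 35.0) = 0.5326
Accumulation ratio R = 1 / (1 − e^(−kτ)) = 1 / (1 − 0.5326) = 2.139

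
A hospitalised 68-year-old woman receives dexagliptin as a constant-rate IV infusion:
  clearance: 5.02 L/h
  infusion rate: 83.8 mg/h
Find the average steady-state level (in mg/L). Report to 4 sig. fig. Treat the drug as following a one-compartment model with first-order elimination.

At steady state Css = R₀ / CL = 83.8 / 5.020 = 16.69 mg/L

16.69 mg/L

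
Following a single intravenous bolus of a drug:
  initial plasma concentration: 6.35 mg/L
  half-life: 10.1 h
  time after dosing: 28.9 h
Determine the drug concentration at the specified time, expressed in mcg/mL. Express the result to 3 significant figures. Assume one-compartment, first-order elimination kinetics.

k = ln2 / t½ = 0.693147 / 10.1 = 0.06863 h⁻¹
C = C₀ · e^(−k·t) = 6.350 × e^(−0.06863 × 28.9)
  = 6.350 × 0.1376 = 0.8738 mg/L
(0.8738 mg/L = 0.8738 mcg/mL)

0.874 mcg/mL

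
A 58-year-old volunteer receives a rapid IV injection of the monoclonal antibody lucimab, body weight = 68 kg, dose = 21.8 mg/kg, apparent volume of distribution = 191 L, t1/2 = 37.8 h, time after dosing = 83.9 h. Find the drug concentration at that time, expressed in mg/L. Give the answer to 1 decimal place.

Total dose = 21.8 × 68 = 1482 mg
C₀ = Dose / Vd = 1482 / 191 = 7.759 mg/L
k = ln2 / t½ = 0.693147 / 37.8 = 0.01834 h⁻¹
C = C₀ · e^(−k·t) = 7.759 × e^(−0.01834 × 83.9)
  = 7.759 × 0.2147 = 1.666 mg/L

1.7 mg/L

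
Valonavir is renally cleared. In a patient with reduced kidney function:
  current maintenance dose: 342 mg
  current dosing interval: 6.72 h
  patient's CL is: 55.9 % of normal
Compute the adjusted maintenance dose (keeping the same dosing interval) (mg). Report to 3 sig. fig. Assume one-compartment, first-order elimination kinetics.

191 mg

To keep the same average steady-state level, dosing rate must scale with clearance.
CL ratio = 55.9 / 100 = 0.5590
New dose (same interval) = 342 × 0.5590 = 191.2 mg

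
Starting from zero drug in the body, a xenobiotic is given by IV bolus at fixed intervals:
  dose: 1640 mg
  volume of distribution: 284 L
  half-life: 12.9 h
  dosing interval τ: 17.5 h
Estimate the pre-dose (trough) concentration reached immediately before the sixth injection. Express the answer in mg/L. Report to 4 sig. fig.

C₀ per dose = Dose / Vd = 1640 / 284 = 5.775 mg/L
k = ln2 / t½ = 0.693147 / 12.9 = 0.05373 h⁻¹
Fraction remaining after one interval: r = e^(−kτ) = e^(−0.05373 × 17.5) = 0.3905
Before dose 6, 5 doses have been given (aged 1τ, 2τ, 3τ, 4τ, 5τ).
C_trough = C₀ × (r + r² + … + r^5) = C₀ × r(1−r^5)/(1−r)
        = 5.775 × 0.3905 × (1 − 0.009080) / (1 − 0.3905) = 3.666 mg/L

3.666 mg/L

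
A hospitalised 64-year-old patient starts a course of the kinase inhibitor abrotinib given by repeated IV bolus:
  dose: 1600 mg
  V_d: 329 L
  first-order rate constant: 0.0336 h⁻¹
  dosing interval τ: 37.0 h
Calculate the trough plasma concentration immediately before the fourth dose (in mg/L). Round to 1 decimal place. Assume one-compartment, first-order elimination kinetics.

C₀ per dose = Dose / Vd = 1600 / 329 = 4.863 mg/L
Fraction remaining after one interval: r = e^(−kτ) = e^(−0.03360 × 37.0) = 0.2885
Before dose 4, 3 doses have been given (aged 1τ, 2τ, 3τ).
C_trough = C₀ × (r + r² + … + r^3) = C₀ × r(1−r^3)/(1−r)
        = 4.863 × 0.2885 × (1 − 0.02401) / (1 − 0.2885) = 1.925 mg/L

1.9 mg/L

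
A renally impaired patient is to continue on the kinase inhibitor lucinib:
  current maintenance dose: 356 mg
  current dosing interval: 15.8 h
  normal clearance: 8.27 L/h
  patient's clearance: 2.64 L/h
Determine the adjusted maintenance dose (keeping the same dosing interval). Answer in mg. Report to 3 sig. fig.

114 mg

To keep the same average steady-state level, dosing rate must scale with clearance.
CL ratio = 2.64 / 8.27 = 0.3192
New dose (same interval) = 356 × 0.3192 = 113.6 mg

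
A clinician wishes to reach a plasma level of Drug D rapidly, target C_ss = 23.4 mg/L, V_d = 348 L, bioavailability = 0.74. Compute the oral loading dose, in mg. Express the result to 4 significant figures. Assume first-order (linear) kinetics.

11000 mg

LD = Css × Vd / F = 23.4 × 348 / 0.74 = 11000 mg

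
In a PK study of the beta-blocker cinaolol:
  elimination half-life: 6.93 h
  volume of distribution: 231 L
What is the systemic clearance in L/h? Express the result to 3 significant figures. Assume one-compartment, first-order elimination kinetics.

k = ln2 / t½ = 0.693147 / 6.93 = 0.1000 h⁻¹
CL = k × Vd = 0.1000 × 231 = 23.10 L/h

23.1 L/h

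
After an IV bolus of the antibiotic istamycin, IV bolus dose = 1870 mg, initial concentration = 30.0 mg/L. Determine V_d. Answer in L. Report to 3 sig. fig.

62.3 L

Vd = Dose / C₀ = 1870 / 30.0 = 62.33 L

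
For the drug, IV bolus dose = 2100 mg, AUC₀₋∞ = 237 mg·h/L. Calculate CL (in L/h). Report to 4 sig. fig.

CL = Dose / AUC = 2100 / 237 = 8.861 L/h

8.861 L/h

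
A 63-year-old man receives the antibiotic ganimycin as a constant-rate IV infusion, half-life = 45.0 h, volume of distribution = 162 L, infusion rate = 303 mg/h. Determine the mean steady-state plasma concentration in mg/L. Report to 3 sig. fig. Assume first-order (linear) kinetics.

121 mg/L

k = ln2 / t½ = 0.693147 / 45.0 = 0.01540 h⁻¹
CL = k × Vd = 0.01540 × 162 = 2.495 L/h
At steady state Css = R₀ / CL = 303 / 2.495 = 121.4 mg/L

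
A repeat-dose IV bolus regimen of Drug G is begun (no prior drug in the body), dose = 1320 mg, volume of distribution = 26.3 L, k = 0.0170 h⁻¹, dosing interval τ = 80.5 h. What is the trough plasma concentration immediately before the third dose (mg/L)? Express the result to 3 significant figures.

C₀ per dose = Dose / Vd = 1320 / 26.3 = 50.19 mg/L
Fraction remaining after one interval: r = e^(−kτ) = e^(−0.01700 × 80.5) = 0.2545
Before dose 3, 2 doses have been given (aged 1τ, 2τ).
C_trough = C₀ × (r + r²) = 50.19 × (0.2545 + 0.06477) = 16.02 mg/L

16.0 mg/L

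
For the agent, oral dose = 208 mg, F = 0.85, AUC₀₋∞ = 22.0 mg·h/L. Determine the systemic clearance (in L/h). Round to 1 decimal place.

8.0 L/h

CL = F·Dose / AUC = 0.85 × 208 / 22.0 = 8.036 L/h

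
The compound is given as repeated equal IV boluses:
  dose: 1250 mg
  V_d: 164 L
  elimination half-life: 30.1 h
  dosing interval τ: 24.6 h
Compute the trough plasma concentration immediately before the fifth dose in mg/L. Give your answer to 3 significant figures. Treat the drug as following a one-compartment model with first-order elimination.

C₀ per dose = Dose / Vd = 1250 / 164 = 7.622 mg/L
k = ln2 / t½ = 0.693147 / 30.1 = 0.02303 h⁻¹
Fraction remaining after one interval: r = e^(−kτ) = e^(−0.02303 × 24.6) = 0.5675
Before dose 5, 4 doses have been given (aged 1τ, 2τ, 3τ, 4τ).
C_trough = C₀ × (r + r² + … + r^4) = C₀ × r(1−r^4)/(1−r)
        = 7.622 × 0.5675 × (1 − 0.1037) / (1 − 0.5675) = 8.964 mg/L

8.96 mg/L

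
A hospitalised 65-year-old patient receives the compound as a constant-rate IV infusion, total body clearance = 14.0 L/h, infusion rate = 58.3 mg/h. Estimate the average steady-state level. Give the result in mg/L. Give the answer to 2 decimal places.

At steady state Css = R₀ / CL = 58.3 / 14.00 = 4.164 mg/L

4.16 mg/L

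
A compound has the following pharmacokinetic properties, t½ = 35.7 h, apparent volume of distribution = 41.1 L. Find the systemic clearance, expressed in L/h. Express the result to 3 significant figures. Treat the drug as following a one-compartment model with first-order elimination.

k = ln2 / t½ = 0.693147 / 35.7 = 0.01942 h⁻¹
CL = k × Vd = 0.01942 × 41.1 = 0.7982 L/h

0.798 L/h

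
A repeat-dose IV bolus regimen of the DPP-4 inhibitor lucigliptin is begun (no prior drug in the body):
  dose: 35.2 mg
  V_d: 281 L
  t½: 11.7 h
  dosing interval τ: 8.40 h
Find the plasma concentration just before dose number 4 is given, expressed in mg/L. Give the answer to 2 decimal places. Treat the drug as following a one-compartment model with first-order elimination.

0.15 mg/L

C₀ per dose = Dose / Vd = 35.2 / 281 = 0.1253 mg/L
k = ln2 / t½ = 0.693147 / 11.7 = 0.05924 h⁻¹
Fraction remaining after one interval: r = e^(−kτ) = e^(−0.05924 × 8.40) = 0.6080
Before dose 4, 3 doses have been given (aged 1τ, 2τ, 3τ).
C_trough = C₀ × (r + r² + … + r^3) = C₀ × r(1−r^3)/(1−r)
        = 0.1253 × 0.6080 × (1 − 0.2248) / (1 − 0.6080) = 0.1507 mg/L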